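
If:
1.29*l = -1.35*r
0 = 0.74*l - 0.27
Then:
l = 0.36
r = -0.35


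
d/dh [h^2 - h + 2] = 2*h - 1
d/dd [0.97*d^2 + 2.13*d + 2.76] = 1.94*d + 2.13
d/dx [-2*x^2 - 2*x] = -4*x - 2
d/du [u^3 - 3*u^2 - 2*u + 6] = 3*u^2 - 6*u - 2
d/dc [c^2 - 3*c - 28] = 2*c - 3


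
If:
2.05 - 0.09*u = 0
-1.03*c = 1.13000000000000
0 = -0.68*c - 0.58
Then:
No Solution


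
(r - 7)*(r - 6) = r^2 - 13*r + 42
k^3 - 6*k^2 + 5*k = k*(k - 5)*(k - 1)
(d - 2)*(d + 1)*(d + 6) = d^3 + 5*d^2 - 8*d - 12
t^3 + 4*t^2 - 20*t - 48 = (t - 4)*(t + 2)*(t + 6)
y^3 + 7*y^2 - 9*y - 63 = (y - 3)*(y + 3)*(y + 7)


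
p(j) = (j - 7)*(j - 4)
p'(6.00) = 1.00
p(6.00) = -2.00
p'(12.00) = 13.00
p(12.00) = 40.00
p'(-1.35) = -13.70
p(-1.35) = 44.67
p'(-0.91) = -12.82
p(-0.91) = 38.84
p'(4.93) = -1.14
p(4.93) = -1.93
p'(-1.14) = -13.28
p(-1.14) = 41.84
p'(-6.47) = -23.94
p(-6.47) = 141.03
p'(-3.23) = -17.46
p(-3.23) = 73.96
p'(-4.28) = -19.56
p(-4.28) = 93.40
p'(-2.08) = -15.16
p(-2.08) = 55.21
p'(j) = 2*j - 11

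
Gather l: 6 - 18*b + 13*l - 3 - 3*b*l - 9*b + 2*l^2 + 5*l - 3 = -27*b + 2*l^2 + l*(18 - 3*b)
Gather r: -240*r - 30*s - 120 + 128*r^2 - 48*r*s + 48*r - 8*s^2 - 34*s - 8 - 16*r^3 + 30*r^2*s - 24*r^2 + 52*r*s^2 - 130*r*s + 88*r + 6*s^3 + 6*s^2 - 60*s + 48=-16*r^3 + r^2*(30*s + 104) + r*(52*s^2 - 178*s - 104) + 6*s^3 - 2*s^2 - 124*s - 80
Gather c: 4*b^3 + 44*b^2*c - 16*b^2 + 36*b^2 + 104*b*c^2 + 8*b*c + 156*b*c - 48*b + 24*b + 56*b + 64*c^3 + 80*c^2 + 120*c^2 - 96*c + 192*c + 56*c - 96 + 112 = 4*b^3 + 20*b^2 + 32*b + 64*c^3 + c^2*(104*b + 200) + c*(44*b^2 + 164*b + 152) + 16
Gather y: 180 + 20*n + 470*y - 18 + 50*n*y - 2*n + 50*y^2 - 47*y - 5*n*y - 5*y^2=18*n + 45*y^2 + y*(45*n + 423) + 162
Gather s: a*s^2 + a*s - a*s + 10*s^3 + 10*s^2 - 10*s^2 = a*s^2 + 10*s^3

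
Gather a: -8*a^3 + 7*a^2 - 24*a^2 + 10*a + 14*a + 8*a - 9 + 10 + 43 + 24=-8*a^3 - 17*a^2 + 32*a + 68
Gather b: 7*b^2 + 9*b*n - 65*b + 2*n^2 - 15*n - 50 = 7*b^2 + b*(9*n - 65) + 2*n^2 - 15*n - 50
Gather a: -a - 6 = -a - 6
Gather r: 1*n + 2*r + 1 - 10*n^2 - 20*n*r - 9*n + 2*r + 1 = -10*n^2 - 8*n + r*(4 - 20*n) + 2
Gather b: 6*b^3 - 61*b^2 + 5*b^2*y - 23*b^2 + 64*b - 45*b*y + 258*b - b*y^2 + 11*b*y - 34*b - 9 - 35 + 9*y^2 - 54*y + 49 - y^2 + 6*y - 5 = 6*b^3 + b^2*(5*y - 84) + b*(-y^2 - 34*y + 288) + 8*y^2 - 48*y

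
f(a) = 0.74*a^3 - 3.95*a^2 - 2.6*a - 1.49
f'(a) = 2.22*a^2 - 7.9*a - 2.6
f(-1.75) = -13.00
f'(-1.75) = 18.02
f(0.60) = -4.31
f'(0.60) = -6.54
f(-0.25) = -1.10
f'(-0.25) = -0.49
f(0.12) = -1.86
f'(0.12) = -3.52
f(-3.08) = -52.57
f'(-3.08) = 42.79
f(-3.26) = -60.63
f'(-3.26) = 46.75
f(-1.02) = -3.73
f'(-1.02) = 7.77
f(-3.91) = -95.95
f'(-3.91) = 62.23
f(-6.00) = -287.93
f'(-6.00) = 124.72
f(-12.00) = -1817.81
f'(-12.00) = 411.88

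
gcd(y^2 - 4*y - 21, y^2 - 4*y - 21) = y^2 - 4*y - 21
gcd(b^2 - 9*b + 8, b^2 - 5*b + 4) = b - 1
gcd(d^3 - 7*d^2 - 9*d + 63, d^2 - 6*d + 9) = d - 3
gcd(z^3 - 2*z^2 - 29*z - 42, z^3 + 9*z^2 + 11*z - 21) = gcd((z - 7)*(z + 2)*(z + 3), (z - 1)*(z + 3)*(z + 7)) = z + 3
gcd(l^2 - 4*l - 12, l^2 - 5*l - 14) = l + 2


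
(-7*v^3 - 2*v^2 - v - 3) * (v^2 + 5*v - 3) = -7*v^5 - 37*v^4 + 10*v^3 - 2*v^2 - 12*v + 9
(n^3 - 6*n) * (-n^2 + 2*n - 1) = -n^5 + 2*n^4 + 5*n^3 - 12*n^2 + 6*n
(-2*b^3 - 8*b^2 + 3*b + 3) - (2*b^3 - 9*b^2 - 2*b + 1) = -4*b^3 + b^2 + 5*b + 2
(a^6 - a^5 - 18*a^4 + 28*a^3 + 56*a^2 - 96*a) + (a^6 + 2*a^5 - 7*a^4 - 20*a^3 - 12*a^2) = 2*a^6 + a^5 - 25*a^4 + 8*a^3 + 44*a^2 - 96*a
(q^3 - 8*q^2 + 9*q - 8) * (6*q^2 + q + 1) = 6*q^5 - 47*q^4 + 47*q^3 - 47*q^2 + q - 8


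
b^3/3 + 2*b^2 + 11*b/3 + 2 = (b/3 + 1)*(b + 1)*(b + 2)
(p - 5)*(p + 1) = p^2 - 4*p - 5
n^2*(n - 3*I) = n^3 - 3*I*n^2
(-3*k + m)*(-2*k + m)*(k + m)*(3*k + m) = 18*k^4 + 9*k^3*m - 11*k^2*m^2 - k*m^3 + m^4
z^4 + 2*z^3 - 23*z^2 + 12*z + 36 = (z - 3)*(z - 2)*(z + 1)*(z + 6)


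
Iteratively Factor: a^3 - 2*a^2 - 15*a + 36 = (a + 4)*(a^2 - 6*a + 9) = (a - 3)*(a + 4)*(a - 3)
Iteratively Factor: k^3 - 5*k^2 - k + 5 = (k - 1)*(k^2 - 4*k - 5) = (k - 1)*(k + 1)*(k - 5)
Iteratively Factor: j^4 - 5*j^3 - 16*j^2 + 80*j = (j - 5)*(j^3 - 16*j) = j*(j - 5)*(j^2 - 16) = j*(j - 5)*(j - 4)*(j + 4)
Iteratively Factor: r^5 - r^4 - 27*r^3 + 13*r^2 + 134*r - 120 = (r + 3)*(r^4 - 4*r^3 - 15*r^2 + 58*r - 40) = (r - 1)*(r + 3)*(r^3 - 3*r^2 - 18*r + 40) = (r - 5)*(r - 1)*(r + 3)*(r^2 + 2*r - 8) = (r - 5)*(r - 1)*(r + 3)*(r + 4)*(r - 2)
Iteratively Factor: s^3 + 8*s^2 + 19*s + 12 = (s + 3)*(s^2 + 5*s + 4) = (s + 1)*(s + 3)*(s + 4)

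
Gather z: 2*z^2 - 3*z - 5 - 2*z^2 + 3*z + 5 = 0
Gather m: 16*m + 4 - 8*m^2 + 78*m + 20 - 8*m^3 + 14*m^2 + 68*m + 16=-8*m^3 + 6*m^2 + 162*m + 40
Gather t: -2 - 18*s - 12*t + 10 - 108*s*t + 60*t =-18*s + t*(48 - 108*s) + 8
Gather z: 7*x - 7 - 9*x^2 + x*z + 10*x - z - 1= -9*x^2 + 17*x + z*(x - 1) - 8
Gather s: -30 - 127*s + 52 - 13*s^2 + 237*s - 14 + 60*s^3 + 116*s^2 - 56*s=60*s^3 + 103*s^2 + 54*s + 8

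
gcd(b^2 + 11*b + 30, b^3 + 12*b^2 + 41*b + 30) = b^2 + 11*b + 30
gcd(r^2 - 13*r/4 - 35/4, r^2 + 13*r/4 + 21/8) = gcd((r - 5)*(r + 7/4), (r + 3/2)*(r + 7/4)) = r + 7/4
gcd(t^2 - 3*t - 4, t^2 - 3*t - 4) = t^2 - 3*t - 4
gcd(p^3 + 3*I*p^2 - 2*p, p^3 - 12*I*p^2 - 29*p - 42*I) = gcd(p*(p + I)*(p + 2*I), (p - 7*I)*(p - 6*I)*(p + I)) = p + I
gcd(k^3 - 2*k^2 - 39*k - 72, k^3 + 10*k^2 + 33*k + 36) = k^2 + 6*k + 9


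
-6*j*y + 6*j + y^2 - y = (-6*j + y)*(y - 1)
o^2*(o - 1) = o^3 - o^2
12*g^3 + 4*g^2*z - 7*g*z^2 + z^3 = (-6*g + z)*(-2*g + z)*(g + z)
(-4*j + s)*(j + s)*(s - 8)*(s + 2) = -4*j^2*s^2 + 24*j^2*s + 64*j^2 - 3*j*s^3 + 18*j*s^2 + 48*j*s + s^4 - 6*s^3 - 16*s^2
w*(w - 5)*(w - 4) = w^3 - 9*w^2 + 20*w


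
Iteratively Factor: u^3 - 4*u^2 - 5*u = (u + 1)*(u^2 - 5*u) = u*(u + 1)*(u - 5)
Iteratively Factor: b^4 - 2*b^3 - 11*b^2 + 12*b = (b - 1)*(b^3 - b^2 - 12*b) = (b - 4)*(b - 1)*(b^2 + 3*b) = b*(b - 4)*(b - 1)*(b + 3)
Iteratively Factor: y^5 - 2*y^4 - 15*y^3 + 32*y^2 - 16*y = (y)*(y^4 - 2*y^3 - 15*y^2 + 32*y - 16) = y*(y - 1)*(y^3 - y^2 - 16*y + 16) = y*(y - 4)*(y - 1)*(y^2 + 3*y - 4) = y*(y - 4)*(y - 1)^2*(y + 4)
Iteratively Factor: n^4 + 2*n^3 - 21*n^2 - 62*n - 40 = (n - 5)*(n^3 + 7*n^2 + 14*n + 8) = (n - 5)*(n + 1)*(n^2 + 6*n + 8) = (n - 5)*(n + 1)*(n + 2)*(n + 4)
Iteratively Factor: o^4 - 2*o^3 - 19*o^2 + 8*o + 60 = (o + 3)*(o^3 - 5*o^2 - 4*o + 20) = (o - 5)*(o + 3)*(o^2 - 4) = (o - 5)*(o + 2)*(o + 3)*(o - 2)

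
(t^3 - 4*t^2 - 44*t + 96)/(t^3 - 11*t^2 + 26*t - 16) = (t + 6)/(t - 1)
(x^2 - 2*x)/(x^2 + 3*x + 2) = x*(x - 2)/(x^2 + 3*x + 2)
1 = 1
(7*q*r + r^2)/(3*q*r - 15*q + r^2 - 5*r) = r*(7*q + r)/(3*q*r - 15*q + r^2 - 5*r)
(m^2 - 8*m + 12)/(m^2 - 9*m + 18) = (m - 2)/(m - 3)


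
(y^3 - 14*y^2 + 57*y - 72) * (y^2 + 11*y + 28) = y^5 - 3*y^4 - 69*y^3 + 163*y^2 + 804*y - 2016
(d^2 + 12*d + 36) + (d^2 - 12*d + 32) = 2*d^2 + 68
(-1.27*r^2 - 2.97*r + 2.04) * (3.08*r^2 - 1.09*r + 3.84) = -3.9116*r^4 - 7.7633*r^3 + 4.6437*r^2 - 13.6284*r + 7.8336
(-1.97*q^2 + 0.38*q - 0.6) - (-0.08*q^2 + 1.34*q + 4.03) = -1.89*q^2 - 0.96*q - 4.63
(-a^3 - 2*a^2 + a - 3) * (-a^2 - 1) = a^5 + 2*a^4 + 5*a^2 - a + 3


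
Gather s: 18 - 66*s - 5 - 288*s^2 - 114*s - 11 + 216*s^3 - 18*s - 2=216*s^3 - 288*s^2 - 198*s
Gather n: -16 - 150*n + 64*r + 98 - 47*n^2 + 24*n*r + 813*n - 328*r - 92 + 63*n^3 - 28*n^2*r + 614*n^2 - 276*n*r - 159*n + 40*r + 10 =63*n^3 + n^2*(567 - 28*r) + n*(504 - 252*r) - 224*r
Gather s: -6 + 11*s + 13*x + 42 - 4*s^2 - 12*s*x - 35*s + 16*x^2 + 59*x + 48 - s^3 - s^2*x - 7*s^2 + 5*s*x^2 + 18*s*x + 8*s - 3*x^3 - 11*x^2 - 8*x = -s^3 + s^2*(-x - 11) + s*(5*x^2 + 6*x - 16) - 3*x^3 + 5*x^2 + 64*x + 84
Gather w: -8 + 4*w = 4*w - 8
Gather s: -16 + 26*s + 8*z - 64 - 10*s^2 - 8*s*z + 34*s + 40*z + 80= -10*s^2 + s*(60 - 8*z) + 48*z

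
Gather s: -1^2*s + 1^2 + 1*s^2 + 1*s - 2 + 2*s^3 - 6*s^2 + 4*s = 2*s^3 - 5*s^2 + 4*s - 1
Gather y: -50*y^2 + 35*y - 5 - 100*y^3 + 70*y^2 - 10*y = -100*y^3 + 20*y^2 + 25*y - 5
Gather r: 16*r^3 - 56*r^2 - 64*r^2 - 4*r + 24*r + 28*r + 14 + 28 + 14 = 16*r^3 - 120*r^2 + 48*r + 56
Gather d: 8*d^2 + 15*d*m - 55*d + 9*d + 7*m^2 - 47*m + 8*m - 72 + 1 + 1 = 8*d^2 + d*(15*m - 46) + 7*m^2 - 39*m - 70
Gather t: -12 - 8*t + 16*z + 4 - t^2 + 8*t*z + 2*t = -t^2 + t*(8*z - 6) + 16*z - 8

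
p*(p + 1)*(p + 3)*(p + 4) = p^4 + 8*p^3 + 19*p^2 + 12*p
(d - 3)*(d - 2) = d^2 - 5*d + 6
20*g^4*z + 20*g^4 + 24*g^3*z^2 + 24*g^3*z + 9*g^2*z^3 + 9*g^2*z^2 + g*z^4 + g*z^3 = (2*g + z)^2*(5*g + z)*(g*z + g)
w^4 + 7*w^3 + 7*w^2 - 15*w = w*(w - 1)*(w + 3)*(w + 5)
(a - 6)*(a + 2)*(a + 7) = a^3 + 3*a^2 - 40*a - 84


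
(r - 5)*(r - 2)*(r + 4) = r^3 - 3*r^2 - 18*r + 40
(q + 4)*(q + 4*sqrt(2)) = q^2 + 4*q + 4*sqrt(2)*q + 16*sqrt(2)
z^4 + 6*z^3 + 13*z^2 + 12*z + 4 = (z + 1)^2*(z + 2)^2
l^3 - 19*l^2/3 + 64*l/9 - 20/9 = (l - 5)*(l - 2/3)^2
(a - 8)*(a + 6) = a^2 - 2*a - 48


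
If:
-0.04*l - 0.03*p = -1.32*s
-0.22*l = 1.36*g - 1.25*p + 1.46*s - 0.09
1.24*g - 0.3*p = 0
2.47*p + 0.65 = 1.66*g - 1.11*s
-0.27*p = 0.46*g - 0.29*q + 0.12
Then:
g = -0.07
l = -0.67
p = -0.30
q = 0.02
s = -0.03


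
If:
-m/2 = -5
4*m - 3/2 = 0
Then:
No Solution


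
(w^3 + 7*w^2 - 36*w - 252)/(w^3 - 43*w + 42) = (w + 6)/(w - 1)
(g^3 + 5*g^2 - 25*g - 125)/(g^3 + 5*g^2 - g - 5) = (g^2 - 25)/(g^2 - 1)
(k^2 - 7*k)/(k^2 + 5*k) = (k - 7)/(k + 5)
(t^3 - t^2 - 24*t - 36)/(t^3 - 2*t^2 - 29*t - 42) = (t - 6)/(t - 7)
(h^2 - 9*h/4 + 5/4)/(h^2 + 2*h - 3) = (h - 5/4)/(h + 3)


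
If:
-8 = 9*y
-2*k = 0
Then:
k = 0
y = -8/9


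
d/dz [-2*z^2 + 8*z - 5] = 8 - 4*z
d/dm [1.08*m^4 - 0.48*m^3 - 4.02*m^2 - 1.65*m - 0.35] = 4.32*m^3 - 1.44*m^2 - 8.04*m - 1.65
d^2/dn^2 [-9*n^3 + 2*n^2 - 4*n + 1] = 4 - 54*n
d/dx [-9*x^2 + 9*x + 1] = 9 - 18*x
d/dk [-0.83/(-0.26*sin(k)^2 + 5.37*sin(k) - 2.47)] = (4.4571 - 0.4316*sin(k))*cos(k)/(0.26*sin(k)^2 - 5.37*sin(k) + 2.47)^2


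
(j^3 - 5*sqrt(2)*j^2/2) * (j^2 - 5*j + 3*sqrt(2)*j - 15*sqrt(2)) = j^5 - 5*j^4 + sqrt(2)*j^4/2 - 15*j^3 - 5*sqrt(2)*j^3/2 + 75*j^2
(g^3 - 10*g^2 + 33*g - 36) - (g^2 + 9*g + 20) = g^3 - 11*g^2 + 24*g - 56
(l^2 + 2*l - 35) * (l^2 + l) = l^4 + 3*l^3 - 33*l^2 - 35*l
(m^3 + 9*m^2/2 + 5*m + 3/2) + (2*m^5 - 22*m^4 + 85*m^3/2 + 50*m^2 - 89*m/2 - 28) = 2*m^5 - 22*m^4 + 87*m^3/2 + 109*m^2/2 - 79*m/2 - 53/2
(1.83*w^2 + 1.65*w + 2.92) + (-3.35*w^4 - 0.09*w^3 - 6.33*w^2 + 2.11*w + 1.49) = -3.35*w^4 - 0.09*w^3 - 4.5*w^2 + 3.76*w + 4.41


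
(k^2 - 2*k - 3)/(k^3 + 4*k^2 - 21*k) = (k + 1)/(k*(k + 7))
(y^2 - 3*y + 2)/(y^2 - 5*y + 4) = (y - 2)/(y - 4)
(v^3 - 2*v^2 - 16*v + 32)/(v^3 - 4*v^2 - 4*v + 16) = (v + 4)/(v + 2)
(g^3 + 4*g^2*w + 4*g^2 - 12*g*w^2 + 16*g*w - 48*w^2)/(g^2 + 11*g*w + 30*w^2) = (g^2 - 2*g*w + 4*g - 8*w)/(g + 5*w)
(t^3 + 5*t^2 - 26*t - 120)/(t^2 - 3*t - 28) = (t^2 + t - 30)/(t - 7)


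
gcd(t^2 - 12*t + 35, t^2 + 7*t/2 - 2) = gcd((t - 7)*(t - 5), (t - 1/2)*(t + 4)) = 1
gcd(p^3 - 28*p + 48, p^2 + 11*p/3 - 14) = p + 6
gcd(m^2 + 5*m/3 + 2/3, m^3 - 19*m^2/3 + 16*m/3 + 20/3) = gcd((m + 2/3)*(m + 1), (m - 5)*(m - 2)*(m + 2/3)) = m + 2/3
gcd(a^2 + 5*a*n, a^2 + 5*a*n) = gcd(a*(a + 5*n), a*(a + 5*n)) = a^2 + 5*a*n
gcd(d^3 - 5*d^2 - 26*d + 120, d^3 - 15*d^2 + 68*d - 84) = d - 6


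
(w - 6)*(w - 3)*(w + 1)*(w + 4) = w^4 - 4*w^3 - 23*w^2 + 54*w + 72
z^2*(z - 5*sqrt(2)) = z^3 - 5*sqrt(2)*z^2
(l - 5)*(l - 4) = l^2 - 9*l + 20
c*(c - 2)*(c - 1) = c^3 - 3*c^2 + 2*c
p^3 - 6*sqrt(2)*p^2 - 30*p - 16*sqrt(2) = (p - 8*sqrt(2))*(p + sqrt(2))^2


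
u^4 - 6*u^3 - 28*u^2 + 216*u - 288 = (u - 6)*(u - 4)*(u - 2)*(u + 6)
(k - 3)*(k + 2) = k^2 - k - 6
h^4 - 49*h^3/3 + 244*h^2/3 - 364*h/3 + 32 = (h - 8)*(h - 6)*(h - 2)*(h - 1/3)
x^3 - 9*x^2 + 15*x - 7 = (x - 7)*(x - 1)^2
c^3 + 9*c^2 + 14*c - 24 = (c - 1)*(c + 4)*(c + 6)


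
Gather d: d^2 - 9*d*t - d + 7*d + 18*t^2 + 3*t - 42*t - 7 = d^2 + d*(6 - 9*t) + 18*t^2 - 39*t - 7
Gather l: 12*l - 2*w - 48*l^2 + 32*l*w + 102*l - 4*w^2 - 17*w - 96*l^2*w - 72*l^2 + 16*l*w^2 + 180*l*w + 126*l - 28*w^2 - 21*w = l^2*(-96*w - 120) + l*(16*w^2 + 212*w + 240) - 32*w^2 - 40*w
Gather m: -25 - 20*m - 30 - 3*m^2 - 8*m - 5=-3*m^2 - 28*m - 60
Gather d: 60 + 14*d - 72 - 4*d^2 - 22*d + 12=-4*d^2 - 8*d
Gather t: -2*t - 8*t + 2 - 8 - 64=-10*t - 70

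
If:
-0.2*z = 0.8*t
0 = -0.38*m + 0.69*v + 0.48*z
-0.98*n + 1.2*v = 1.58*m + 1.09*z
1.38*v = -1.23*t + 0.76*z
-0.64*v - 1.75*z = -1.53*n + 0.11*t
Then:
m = 0.00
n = 0.00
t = 0.00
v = 0.00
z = 0.00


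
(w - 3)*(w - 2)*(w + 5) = w^3 - 19*w + 30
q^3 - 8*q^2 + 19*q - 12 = (q - 4)*(q - 3)*(q - 1)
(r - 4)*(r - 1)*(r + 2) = r^3 - 3*r^2 - 6*r + 8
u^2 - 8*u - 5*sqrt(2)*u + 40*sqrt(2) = (u - 8)*(u - 5*sqrt(2))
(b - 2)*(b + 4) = b^2 + 2*b - 8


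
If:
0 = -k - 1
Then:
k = -1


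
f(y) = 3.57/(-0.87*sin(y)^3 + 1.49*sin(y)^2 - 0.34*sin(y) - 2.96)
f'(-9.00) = -1.04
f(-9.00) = -1.42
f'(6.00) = 0.63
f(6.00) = -1.31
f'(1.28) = -0.02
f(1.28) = -1.33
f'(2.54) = 0.19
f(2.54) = -1.26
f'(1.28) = -0.02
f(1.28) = -1.33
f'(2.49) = 0.18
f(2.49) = -1.27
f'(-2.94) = -0.46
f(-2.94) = -1.26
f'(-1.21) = 17.46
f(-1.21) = -5.71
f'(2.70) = 0.18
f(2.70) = -1.23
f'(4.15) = -7.73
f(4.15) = -3.31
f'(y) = 3.57*(2.61*sin(y)^2*cos(y) - 2.98*sin(y)*cos(y) + 0.34*cos(y))/(-0.87*sin(y)^3 + 1.49*sin(y)^2 - 0.34*sin(y) - 2.96)^2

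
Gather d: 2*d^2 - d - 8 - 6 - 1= 2*d^2 - d - 15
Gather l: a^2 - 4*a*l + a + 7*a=a^2 - 4*a*l + 8*a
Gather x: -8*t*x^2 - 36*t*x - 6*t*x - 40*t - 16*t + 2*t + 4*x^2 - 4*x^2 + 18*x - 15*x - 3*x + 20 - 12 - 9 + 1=-8*t*x^2 - 42*t*x - 54*t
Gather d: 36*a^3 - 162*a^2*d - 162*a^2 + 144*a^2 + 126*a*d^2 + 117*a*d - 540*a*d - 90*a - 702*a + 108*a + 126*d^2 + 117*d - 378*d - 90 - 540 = 36*a^3 - 18*a^2 - 684*a + d^2*(126*a + 126) + d*(-162*a^2 - 423*a - 261) - 630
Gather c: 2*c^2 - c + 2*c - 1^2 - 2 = 2*c^2 + c - 3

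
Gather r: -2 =-2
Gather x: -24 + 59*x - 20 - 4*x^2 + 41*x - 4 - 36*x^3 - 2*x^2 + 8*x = -36*x^3 - 6*x^2 + 108*x - 48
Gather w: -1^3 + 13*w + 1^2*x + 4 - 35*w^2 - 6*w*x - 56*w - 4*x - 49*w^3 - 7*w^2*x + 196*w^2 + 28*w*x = -49*w^3 + w^2*(161 - 7*x) + w*(22*x - 43) - 3*x + 3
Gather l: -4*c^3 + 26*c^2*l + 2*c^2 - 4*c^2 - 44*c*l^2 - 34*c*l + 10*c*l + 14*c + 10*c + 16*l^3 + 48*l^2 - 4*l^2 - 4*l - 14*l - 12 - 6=-4*c^3 - 2*c^2 + 24*c + 16*l^3 + l^2*(44 - 44*c) + l*(26*c^2 - 24*c - 18) - 18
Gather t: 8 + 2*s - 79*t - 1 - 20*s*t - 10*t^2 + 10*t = 2*s - 10*t^2 + t*(-20*s - 69) + 7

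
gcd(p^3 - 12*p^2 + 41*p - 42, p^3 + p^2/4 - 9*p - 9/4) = p - 3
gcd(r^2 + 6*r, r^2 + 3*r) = r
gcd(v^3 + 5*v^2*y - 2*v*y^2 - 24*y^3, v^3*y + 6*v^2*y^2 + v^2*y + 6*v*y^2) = 1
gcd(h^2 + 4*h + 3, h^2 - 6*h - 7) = h + 1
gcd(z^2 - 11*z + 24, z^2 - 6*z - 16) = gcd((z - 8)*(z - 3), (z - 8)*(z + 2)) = z - 8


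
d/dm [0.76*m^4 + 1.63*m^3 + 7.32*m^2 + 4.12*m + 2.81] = 3.04*m^3 + 4.89*m^2 + 14.64*m + 4.12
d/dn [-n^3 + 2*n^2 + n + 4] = -3*n^2 + 4*n + 1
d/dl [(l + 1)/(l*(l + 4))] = (-l^2 - 2*l - 4)/(l^2*(l^2 + 8*l + 16))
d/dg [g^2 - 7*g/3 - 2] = 2*g - 7/3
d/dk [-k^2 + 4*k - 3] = 4 - 2*k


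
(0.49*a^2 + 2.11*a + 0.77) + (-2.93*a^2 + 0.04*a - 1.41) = -2.44*a^2 + 2.15*a - 0.64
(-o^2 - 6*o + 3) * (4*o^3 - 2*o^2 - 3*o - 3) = -4*o^5 - 22*o^4 + 27*o^3 + 15*o^2 + 9*o - 9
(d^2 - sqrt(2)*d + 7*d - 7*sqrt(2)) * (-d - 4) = -d^3 - 11*d^2 + sqrt(2)*d^2 - 28*d + 11*sqrt(2)*d + 28*sqrt(2)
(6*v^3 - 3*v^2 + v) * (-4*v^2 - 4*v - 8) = -24*v^5 - 12*v^4 - 40*v^3 + 20*v^2 - 8*v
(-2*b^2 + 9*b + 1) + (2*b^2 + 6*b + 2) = 15*b + 3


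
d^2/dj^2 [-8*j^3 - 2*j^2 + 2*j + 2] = -48*j - 4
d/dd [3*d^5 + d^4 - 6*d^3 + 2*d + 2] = 15*d^4 + 4*d^3 - 18*d^2 + 2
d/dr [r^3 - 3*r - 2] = 3*r^2 - 3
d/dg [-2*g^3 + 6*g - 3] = 6 - 6*g^2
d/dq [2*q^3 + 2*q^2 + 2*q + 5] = 6*q^2 + 4*q + 2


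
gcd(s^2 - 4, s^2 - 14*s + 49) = 1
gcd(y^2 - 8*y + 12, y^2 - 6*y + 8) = y - 2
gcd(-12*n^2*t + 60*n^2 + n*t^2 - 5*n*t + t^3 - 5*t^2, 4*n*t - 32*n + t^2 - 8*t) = 4*n + t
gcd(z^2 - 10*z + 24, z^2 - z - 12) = z - 4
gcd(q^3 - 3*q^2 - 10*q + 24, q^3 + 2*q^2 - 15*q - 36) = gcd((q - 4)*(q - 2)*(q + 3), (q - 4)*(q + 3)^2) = q^2 - q - 12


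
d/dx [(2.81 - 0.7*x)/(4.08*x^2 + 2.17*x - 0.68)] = (2.856*x^2 - 22.9296*x - 5.6217)/(16.6464*x^4 + 17.7072*x^3 - 0.839900000000001*x^2 - 2.9512*x + 0.4624)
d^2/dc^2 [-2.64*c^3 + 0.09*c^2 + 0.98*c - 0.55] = 0.18 - 15.84*c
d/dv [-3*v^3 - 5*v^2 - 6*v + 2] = -9*v^2 - 10*v - 6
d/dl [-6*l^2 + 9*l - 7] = 9 - 12*l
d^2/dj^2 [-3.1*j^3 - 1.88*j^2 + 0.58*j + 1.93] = -18.6*j - 3.76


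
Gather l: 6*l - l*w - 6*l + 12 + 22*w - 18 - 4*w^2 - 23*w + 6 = -l*w - 4*w^2 - w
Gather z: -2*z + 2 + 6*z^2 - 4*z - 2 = 6*z^2 - 6*z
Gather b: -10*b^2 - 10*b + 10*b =-10*b^2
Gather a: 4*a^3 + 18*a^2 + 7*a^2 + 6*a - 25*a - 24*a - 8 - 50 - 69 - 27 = 4*a^3 + 25*a^2 - 43*a - 154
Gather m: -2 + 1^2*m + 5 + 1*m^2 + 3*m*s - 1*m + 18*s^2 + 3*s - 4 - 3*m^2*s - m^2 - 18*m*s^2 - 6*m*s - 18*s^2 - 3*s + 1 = -3*m^2*s + m*(-18*s^2 - 3*s)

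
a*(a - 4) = a^2 - 4*a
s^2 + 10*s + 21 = (s + 3)*(s + 7)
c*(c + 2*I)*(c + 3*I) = c^3 + 5*I*c^2 - 6*c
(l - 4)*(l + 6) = l^2 + 2*l - 24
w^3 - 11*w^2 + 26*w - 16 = (w - 8)*(w - 2)*(w - 1)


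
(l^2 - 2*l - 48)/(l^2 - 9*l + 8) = (l + 6)/(l - 1)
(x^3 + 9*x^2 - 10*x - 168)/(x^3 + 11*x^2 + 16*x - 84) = (x - 4)/(x - 2)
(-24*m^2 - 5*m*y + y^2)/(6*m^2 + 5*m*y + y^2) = (-8*m + y)/(2*m + y)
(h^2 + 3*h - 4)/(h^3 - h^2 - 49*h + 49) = (h + 4)/(h^2 - 49)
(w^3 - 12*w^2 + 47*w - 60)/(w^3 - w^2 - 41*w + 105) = (w - 4)/(w + 7)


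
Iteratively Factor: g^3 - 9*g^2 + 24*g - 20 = (g - 2)*(g^2 - 7*g + 10) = (g - 5)*(g - 2)*(g - 2)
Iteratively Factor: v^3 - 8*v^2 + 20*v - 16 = (v - 2)*(v^2 - 6*v + 8) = (v - 4)*(v - 2)*(v - 2)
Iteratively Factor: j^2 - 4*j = (j - 4)*(j)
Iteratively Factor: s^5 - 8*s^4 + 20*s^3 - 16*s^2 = (s - 4)*(s^4 - 4*s^3 + 4*s^2) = (s - 4)*(s - 2)*(s^3 - 2*s^2) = (s - 4)*(s - 2)^2*(s^2) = s*(s - 4)*(s - 2)^2*(s)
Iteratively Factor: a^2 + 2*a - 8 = (a - 2)*(a + 4)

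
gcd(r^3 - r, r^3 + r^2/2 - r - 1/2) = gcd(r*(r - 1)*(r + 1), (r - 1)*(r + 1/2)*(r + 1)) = r^2 - 1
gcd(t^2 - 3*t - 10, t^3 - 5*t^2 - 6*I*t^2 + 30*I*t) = t - 5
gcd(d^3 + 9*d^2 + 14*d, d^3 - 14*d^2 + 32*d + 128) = d + 2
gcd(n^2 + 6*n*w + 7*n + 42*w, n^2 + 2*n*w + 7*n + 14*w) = n + 7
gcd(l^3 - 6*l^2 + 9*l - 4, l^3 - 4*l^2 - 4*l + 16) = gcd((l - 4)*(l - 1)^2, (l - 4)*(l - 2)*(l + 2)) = l - 4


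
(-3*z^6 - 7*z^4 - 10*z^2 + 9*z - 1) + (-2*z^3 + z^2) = -3*z^6 - 7*z^4 - 2*z^3 - 9*z^2 + 9*z - 1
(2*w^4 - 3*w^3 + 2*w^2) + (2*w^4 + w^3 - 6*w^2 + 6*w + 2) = 4*w^4 - 2*w^3 - 4*w^2 + 6*w + 2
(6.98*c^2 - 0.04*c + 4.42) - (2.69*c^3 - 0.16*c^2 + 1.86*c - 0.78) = -2.69*c^3 + 7.14*c^2 - 1.9*c + 5.2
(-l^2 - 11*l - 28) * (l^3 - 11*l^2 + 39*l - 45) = -l^5 + 54*l^3 - 76*l^2 - 597*l + 1260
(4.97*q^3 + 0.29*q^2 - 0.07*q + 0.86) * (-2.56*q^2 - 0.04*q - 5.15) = -12.7232*q^5 - 0.9412*q^4 - 25.4279*q^3 - 3.6923*q^2 + 0.3261*q - 4.429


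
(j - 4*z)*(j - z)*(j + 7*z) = j^3 + 2*j^2*z - 31*j*z^2 + 28*z^3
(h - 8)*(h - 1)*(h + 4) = h^3 - 5*h^2 - 28*h + 32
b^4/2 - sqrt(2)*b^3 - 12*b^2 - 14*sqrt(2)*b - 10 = (b/2 + sqrt(2)/2)*(b - 5*sqrt(2))*(b + sqrt(2))^2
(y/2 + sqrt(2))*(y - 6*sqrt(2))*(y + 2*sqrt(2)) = y^3/2 - sqrt(2)*y^2 - 20*y - 24*sqrt(2)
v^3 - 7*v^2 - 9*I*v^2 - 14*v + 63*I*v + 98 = (v - 7)*(v - 7*I)*(v - 2*I)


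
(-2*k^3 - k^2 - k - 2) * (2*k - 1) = -4*k^4 - k^2 - 3*k + 2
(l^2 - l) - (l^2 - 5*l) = 4*l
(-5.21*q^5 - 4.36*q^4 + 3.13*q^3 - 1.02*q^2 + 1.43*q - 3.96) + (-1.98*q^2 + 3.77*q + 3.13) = -5.21*q^5 - 4.36*q^4 + 3.13*q^3 - 3.0*q^2 + 5.2*q - 0.83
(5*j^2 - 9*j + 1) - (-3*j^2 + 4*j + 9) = 8*j^2 - 13*j - 8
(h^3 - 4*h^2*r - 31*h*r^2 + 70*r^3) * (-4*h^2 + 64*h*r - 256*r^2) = -4*h^5 + 80*h^4*r - 388*h^3*r^2 - 1240*h^2*r^3 + 12416*h*r^4 - 17920*r^5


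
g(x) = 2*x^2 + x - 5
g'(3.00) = 13.00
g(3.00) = 16.00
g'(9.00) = 37.00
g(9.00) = 166.00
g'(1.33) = 6.32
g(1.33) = -0.13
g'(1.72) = 7.88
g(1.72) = 2.64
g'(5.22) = 21.88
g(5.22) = 54.72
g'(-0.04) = 0.84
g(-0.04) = -5.04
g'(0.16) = 1.64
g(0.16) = -4.79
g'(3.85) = 16.40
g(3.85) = 28.50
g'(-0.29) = -0.16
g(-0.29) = -5.12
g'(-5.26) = -20.04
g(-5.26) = 45.08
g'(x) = 4*x + 1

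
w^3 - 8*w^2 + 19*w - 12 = (w - 4)*(w - 3)*(w - 1)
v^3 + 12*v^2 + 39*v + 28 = (v + 1)*(v + 4)*(v + 7)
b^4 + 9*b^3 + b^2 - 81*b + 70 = (b - 2)*(b - 1)*(b + 5)*(b + 7)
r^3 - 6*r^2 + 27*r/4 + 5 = (r - 4)*(r - 5/2)*(r + 1/2)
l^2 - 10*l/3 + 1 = (l - 3)*(l - 1/3)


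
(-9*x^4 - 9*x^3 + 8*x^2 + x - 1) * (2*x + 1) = -18*x^5 - 27*x^4 + 7*x^3 + 10*x^2 - x - 1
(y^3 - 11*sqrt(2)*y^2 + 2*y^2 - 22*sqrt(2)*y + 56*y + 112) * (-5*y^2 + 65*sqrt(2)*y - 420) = -5*y^5 - 10*y^4 + 120*sqrt(2)*y^4 - 2130*y^3 + 240*sqrt(2)*y^3 - 4260*y^2 + 8260*sqrt(2)*y^2 - 23520*y + 16520*sqrt(2)*y - 47040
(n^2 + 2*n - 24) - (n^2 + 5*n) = -3*n - 24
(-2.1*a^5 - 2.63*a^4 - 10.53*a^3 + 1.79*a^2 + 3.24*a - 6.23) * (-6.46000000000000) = 13.566*a^5 + 16.9898*a^4 + 68.0238*a^3 - 11.5634*a^2 - 20.9304*a + 40.2458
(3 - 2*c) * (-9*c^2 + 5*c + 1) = 18*c^3 - 37*c^2 + 13*c + 3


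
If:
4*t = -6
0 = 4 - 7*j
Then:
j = 4/7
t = -3/2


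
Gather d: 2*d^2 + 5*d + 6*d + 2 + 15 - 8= 2*d^2 + 11*d + 9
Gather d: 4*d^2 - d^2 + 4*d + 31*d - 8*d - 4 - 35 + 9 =3*d^2 + 27*d - 30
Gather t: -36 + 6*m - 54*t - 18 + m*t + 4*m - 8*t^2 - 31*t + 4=10*m - 8*t^2 + t*(m - 85) - 50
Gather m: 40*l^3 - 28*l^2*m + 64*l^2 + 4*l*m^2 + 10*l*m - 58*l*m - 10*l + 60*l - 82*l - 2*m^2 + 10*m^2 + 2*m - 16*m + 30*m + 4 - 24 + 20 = 40*l^3 + 64*l^2 - 32*l + m^2*(4*l + 8) + m*(-28*l^2 - 48*l + 16)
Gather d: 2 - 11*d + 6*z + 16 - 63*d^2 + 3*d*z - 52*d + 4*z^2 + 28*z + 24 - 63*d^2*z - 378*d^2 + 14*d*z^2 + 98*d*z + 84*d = d^2*(-63*z - 441) + d*(14*z^2 + 101*z + 21) + 4*z^2 + 34*z + 42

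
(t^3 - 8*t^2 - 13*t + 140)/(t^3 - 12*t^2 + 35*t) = (t + 4)/t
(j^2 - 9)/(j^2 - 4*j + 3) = (j + 3)/(j - 1)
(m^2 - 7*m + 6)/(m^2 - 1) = (m - 6)/(m + 1)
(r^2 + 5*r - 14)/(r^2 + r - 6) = (r + 7)/(r + 3)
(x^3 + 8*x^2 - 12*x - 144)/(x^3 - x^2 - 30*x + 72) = (x + 6)/(x - 3)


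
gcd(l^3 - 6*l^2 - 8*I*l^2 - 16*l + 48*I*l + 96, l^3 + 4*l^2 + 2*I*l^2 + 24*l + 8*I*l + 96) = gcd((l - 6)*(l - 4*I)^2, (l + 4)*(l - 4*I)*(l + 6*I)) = l - 4*I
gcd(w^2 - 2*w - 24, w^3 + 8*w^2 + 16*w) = w + 4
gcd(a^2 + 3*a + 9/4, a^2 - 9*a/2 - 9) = a + 3/2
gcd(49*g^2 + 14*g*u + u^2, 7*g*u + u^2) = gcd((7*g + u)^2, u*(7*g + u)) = 7*g + u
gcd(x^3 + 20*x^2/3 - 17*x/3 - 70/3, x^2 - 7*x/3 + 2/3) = x - 2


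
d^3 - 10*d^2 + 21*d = d*(d - 7)*(d - 3)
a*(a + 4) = a^2 + 4*a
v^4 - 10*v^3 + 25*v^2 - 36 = (v - 6)*(v - 3)*(v - 2)*(v + 1)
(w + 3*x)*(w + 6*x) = w^2 + 9*w*x + 18*x^2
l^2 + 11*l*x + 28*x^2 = (l + 4*x)*(l + 7*x)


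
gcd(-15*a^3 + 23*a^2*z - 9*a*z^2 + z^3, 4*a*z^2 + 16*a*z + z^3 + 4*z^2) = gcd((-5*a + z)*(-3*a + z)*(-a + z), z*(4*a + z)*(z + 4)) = 1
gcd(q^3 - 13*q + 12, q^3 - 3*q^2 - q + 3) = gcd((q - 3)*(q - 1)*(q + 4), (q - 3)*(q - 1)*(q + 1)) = q^2 - 4*q + 3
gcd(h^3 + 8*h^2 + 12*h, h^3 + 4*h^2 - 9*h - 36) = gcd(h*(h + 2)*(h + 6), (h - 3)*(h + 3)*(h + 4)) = 1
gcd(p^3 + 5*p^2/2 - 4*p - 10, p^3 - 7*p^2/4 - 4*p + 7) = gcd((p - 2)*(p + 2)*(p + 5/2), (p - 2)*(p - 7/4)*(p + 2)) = p^2 - 4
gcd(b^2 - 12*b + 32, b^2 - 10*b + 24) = b - 4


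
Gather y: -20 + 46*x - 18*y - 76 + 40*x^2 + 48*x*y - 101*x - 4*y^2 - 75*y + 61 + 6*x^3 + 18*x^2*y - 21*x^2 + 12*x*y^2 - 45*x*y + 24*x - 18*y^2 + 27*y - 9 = 6*x^3 + 19*x^2 - 31*x + y^2*(12*x - 22) + y*(18*x^2 + 3*x - 66) - 44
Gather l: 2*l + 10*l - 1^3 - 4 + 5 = 12*l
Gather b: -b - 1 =-b - 1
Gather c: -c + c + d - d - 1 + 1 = 0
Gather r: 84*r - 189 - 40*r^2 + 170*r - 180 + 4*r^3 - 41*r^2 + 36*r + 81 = 4*r^3 - 81*r^2 + 290*r - 288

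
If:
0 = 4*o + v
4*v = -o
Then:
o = 0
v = 0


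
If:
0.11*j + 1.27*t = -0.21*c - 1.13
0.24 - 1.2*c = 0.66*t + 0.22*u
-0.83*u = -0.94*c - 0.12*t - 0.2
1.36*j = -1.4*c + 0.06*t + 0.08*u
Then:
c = 0.57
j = -0.59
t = -0.93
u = 0.76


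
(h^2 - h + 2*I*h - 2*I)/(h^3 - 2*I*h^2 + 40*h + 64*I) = (h - 1)/(h^2 - 4*I*h + 32)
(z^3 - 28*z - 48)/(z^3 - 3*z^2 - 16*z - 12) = (z + 4)/(z + 1)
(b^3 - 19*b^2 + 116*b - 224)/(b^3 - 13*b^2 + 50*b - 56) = (b - 8)/(b - 2)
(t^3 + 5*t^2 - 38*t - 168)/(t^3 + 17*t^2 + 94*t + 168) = (t - 6)/(t + 6)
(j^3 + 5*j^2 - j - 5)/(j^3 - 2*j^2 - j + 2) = (j + 5)/(j - 2)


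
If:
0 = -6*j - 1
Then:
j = -1/6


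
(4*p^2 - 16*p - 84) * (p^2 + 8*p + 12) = 4*p^4 + 16*p^3 - 164*p^2 - 864*p - 1008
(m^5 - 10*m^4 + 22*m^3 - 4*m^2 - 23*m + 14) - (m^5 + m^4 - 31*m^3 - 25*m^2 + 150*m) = -11*m^4 + 53*m^3 + 21*m^2 - 173*m + 14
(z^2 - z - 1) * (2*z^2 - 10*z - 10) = 2*z^4 - 12*z^3 - 2*z^2 + 20*z + 10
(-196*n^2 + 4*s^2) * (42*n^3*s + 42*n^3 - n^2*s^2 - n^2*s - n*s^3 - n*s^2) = -8232*n^5*s - 8232*n^5 + 196*n^4*s^2 + 196*n^4*s + 364*n^3*s^3 + 364*n^3*s^2 - 4*n^2*s^4 - 4*n^2*s^3 - 4*n*s^5 - 4*n*s^4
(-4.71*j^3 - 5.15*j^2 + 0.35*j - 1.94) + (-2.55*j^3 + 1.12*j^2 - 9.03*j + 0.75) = -7.26*j^3 - 4.03*j^2 - 8.68*j - 1.19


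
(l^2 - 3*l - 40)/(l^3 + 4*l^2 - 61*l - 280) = 1/(l + 7)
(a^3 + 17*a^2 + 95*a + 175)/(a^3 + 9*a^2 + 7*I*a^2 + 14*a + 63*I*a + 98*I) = (a^2 + 10*a + 25)/(a^2 + a*(2 + 7*I) + 14*I)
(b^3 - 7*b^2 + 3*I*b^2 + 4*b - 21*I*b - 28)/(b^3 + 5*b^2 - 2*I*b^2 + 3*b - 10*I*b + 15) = (b^3 + b^2*(-7 + 3*I) + b*(4 - 21*I) - 28)/(b^3 + b^2*(5 - 2*I) + b*(3 - 10*I) + 15)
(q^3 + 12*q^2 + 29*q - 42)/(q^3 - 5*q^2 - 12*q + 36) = (q^3 + 12*q^2 + 29*q - 42)/(q^3 - 5*q^2 - 12*q + 36)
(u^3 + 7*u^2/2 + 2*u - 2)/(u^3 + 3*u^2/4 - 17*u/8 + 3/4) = 4*(u + 2)/(4*u - 3)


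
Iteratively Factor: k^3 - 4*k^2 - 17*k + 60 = (k - 5)*(k^2 + k - 12) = (k - 5)*(k + 4)*(k - 3)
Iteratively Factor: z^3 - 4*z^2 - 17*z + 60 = (z - 3)*(z^2 - z - 20) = (z - 5)*(z - 3)*(z + 4)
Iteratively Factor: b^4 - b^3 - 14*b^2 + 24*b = (b - 2)*(b^3 + b^2 - 12*b) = b*(b - 2)*(b^2 + b - 12) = b*(b - 2)*(b + 4)*(b - 3)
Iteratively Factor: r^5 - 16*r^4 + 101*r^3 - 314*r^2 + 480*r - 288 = (r - 2)*(r^4 - 14*r^3 + 73*r^2 - 168*r + 144) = (r - 3)*(r - 2)*(r^3 - 11*r^2 + 40*r - 48) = (r - 4)*(r - 3)*(r - 2)*(r^2 - 7*r + 12) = (r - 4)*(r - 3)^2*(r - 2)*(r - 4)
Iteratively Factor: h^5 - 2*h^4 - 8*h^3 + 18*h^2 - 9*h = (h)*(h^4 - 2*h^3 - 8*h^2 + 18*h - 9) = h*(h - 1)*(h^3 - h^2 - 9*h + 9) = h*(h - 1)*(h + 3)*(h^2 - 4*h + 3) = h*(h - 3)*(h - 1)*(h + 3)*(h - 1)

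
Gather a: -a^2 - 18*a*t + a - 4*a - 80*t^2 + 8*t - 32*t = -a^2 + a*(-18*t - 3) - 80*t^2 - 24*t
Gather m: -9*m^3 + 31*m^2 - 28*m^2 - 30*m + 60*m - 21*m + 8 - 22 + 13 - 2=-9*m^3 + 3*m^2 + 9*m - 3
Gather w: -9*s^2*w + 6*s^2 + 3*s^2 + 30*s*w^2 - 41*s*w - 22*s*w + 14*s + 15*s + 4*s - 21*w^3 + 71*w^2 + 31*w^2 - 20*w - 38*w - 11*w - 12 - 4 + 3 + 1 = 9*s^2 + 33*s - 21*w^3 + w^2*(30*s + 102) + w*(-9*s^2 - 63*s - 69) - 12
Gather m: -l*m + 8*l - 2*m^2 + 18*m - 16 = 8*l - 2*m^2 + m*(18 - l) - 16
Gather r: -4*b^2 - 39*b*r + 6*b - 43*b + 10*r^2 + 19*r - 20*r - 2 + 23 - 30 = -4*b^2 - 37*b + 10*r^2 + r*(-39*b - 1) - 9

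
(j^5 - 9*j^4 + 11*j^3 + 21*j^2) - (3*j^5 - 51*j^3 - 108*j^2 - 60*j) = -2*j^5 - 9*j^4 + 62*j^3 + 129*j^2 + 60*j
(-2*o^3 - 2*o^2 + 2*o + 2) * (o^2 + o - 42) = -2*o^5 - 4*o^4 + 84*o^3 + 88*o^2 - 82*o - 84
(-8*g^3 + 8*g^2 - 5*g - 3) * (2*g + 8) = -16*g^4 - 48*g^3 + 54*g^2 - 46*g - 24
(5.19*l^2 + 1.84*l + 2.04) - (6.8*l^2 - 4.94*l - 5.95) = -1.61*l^2 + 6.78*l + 7.99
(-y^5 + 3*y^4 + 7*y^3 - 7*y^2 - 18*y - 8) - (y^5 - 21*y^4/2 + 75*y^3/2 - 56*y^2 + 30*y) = -2*y^5 + 27*y^4/2 - 61*y^3/2 + 49*y^2 - 48*y - 8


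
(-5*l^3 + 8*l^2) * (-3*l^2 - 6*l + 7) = 15*l^5 + 6*l^4 - 83*l^3 + 56*l^2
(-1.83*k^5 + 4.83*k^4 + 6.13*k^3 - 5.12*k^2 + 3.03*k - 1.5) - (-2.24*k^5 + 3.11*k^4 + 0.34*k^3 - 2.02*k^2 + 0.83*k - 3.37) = 0.41*k^5 + 1.72*k^4 + 5.79*k^3 - 3.1*k^2 + 2.2*k + 1.87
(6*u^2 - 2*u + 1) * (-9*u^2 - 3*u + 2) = -54*u^4 + 9*u^2 - 7*u + 2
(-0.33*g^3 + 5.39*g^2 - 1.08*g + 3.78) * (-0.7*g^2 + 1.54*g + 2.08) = 0.231*g^5 - 4.2812*g^4 + 8.3702*g^3 + 6.902*g^2 + 3.5748*g + 7.8624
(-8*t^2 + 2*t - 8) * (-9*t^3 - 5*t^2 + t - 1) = 72*t^5 + 22*t^4 + 54*t^3 + 50*t^2 - 10*t + 8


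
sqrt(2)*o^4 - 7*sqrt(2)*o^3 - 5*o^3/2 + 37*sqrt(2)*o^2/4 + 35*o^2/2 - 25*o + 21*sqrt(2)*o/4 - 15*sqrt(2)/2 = (o - 5)*(o - 2)*(o - 3*sqrt(2)/2)*(sqrt(2)*o + 1/2)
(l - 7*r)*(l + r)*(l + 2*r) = l^3 - 4*l^2*r - 19*l*r^2 - 14*r^3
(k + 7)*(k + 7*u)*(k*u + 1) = k^3*u + 7*k^2*u^2 + 7*k^2*u + k^2 + 49*k*u^2 + 7*k*u + 7*k + 49*u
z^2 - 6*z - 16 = (z - 8)*(z + 2)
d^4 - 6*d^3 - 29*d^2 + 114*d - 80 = (d - 8)*(d - 2)*(d - 1)*(d + 5)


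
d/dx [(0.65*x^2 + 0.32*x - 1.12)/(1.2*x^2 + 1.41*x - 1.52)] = (0.5325*x^2 + 0.712*x + 1.0928)/(1.44*x^4 + 3.384*x^3 - 1.6599*x^2 - 4.2864*x + 2.3104)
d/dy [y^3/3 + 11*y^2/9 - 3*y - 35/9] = y^2 + 22*y/9 - 3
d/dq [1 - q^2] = -2*q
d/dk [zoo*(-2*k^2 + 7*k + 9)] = zoo*(k + 1)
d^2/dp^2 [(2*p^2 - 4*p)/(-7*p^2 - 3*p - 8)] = 28*(17*p^3 + 24*p^2 - 48*p - 16)/(343*p^6 + 441*p^5 + 1365*p^4 + 1035*p^3 + 1560*p^2 + 576*p + 512)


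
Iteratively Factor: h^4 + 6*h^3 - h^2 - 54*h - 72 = (h + 3)*(h^3 + 3*h^2 - 10*h - 24) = (h - 3)*(h + 3)*(h^2 + 6*h + 8) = (h - 3)*(h + 2)*(h + 3)*(h + 4)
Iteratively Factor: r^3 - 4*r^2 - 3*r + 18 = (r - 3)*(r^2 - r - 6) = (r - 3)^2*(r + 2)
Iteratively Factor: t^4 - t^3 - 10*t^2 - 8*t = (t + 2)*(t^3 - 3*t^2 - 4*t) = (t - 4)*(t + 2)*(t^2 + t) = (t - 4)*(t + 1)*(t + 2)*(t)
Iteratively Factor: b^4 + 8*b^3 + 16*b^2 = (b + 4)*(b^3 + 4*b^2) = (b + 4)^2*(b^2) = b*(b + 4)^2*(b)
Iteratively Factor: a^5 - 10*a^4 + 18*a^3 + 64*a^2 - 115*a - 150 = (a - 5)*(a^4 - 5*a^3 - 7*a^2 + 29*a + 30) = (a - 5)*(a + 2)*(a^3 - 7*a^2 + 7*a + 15) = (a - 5)*(a + 1)*(a + 2)*(a^2 - 8*a + 15) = (a - 5)^2*(a + 1)*(a + 2)*(a - 3)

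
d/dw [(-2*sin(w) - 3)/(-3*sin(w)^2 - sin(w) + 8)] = (-18*sin(w) + 3*cos(2*w) - 22)*cos(w)/(3*sin(w)^2 + sin(w) - 8)^2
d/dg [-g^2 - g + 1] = -2*g - 1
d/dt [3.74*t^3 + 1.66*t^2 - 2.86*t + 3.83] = 11.22*t^2 + 3.32*t - 2.86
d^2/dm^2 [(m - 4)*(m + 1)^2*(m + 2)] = 12*m^2 - 22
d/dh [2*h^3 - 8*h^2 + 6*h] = 6*h^2 - 16*h + 6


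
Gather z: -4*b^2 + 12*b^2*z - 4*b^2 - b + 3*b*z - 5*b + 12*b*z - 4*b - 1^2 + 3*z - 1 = -8*b^2 - 10*b + z*(12*b^2 + 15*b + 3) - 2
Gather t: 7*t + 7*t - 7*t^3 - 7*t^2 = -7*t^3 - 7*t^2 + 14*t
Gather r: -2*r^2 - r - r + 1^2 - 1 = -2*r^2 - 2*r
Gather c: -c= -c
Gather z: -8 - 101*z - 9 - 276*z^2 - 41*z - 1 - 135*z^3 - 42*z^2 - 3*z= -135*z^3 - 318*z^2 - 145*z - 18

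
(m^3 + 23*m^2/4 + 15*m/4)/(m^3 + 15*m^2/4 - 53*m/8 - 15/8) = 2*m*(4*m + 3)/(8*m^2 - 10*m - 3)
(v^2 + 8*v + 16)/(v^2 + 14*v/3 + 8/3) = 3*(v + 4)/(3*v + 2)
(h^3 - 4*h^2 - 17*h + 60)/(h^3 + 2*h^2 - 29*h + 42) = (h^2 - h - 20)/(h^2 + 5*h - 14)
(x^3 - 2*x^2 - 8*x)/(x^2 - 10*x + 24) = x*(x + 2)/(x - 6)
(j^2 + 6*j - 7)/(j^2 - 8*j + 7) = (j + 7)/(j - 7)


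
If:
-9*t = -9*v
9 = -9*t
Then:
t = -1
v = -1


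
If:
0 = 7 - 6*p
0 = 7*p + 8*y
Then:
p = 7/6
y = -49/48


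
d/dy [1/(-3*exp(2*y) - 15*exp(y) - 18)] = (2*exp(y) + 5)*exp(y)/(3*(exp(2*y) + 5*exp(y) + 6)^2)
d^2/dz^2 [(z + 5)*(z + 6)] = 2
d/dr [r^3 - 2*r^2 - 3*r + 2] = 3*r^2 - 4*r - 3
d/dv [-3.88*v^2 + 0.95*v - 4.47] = 0.95 - 7.76*v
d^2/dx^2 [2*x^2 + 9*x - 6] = 4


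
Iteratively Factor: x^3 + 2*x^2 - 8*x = (x)*(x^2 + 2*x - 8) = x*(x + 4)*(x - 2)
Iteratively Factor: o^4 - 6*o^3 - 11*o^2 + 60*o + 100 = (o + 2)*(o^3 - 8*o^2 + 5*o + 50) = (o - 5)*(o + 2)*(o^2 - 3*o - 10) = (o - 5)*(o + 2)^2*(o - 5)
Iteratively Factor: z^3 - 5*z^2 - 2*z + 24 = (z + 2)*(z^2 - 7*z + 12) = (z - 4)*(z + 2)*(z - 3)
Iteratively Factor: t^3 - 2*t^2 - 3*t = (t)*(t^2 - 2*t - 3) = t*(t - 3)*(t + 1)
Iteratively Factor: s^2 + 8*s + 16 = (s + 4)*(s + 4)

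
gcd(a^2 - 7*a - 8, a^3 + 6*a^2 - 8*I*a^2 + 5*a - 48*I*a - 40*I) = a + 1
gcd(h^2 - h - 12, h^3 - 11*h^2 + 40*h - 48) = h - 4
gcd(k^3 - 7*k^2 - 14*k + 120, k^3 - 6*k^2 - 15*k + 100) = k^2 - k - 20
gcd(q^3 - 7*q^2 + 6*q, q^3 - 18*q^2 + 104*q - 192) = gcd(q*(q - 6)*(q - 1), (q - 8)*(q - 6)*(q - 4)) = q - 6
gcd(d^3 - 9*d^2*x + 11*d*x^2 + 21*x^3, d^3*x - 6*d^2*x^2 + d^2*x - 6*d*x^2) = 1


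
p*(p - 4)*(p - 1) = p^3 - 5*p^2 + 4*p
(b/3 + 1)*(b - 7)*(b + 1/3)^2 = b^4/3 - 10*b^3/9 - 212*b^2/27 - 130*b/27 - 7/9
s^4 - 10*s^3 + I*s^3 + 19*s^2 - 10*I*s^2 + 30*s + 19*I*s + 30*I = (s - 6)*(s - 5)*(s + 1)*(s + I)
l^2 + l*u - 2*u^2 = (l - u)*(l + 2*u)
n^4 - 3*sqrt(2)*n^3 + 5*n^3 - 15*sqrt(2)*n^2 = n^2*(n + 5)*(n - 3*sqrt(2))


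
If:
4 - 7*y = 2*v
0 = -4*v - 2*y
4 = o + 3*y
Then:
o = 2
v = -1/3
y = 2/3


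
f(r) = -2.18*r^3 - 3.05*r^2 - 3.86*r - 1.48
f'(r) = -6.54*r^2 - 6.1*r - 3.86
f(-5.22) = 245.64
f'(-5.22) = -150.22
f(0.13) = -2.04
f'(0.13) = -4.76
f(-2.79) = 32.89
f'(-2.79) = -37.75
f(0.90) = -9.01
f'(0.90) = -14.65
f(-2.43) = 21.17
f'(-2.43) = -27.66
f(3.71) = -169.10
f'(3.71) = -116.51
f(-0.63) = 0.29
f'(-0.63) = -2.61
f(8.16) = -1420.54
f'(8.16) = -489.11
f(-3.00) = 41.51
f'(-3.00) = -44.42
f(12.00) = -4254.04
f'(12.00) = -1018.82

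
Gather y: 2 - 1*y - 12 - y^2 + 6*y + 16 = -y^2 + 5*y + 6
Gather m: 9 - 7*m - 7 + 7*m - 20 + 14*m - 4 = 14*m - 22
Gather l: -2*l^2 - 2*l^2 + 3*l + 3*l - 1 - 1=-4*l^2 + 6*l - 2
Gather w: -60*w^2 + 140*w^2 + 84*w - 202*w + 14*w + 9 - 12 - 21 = 80*w^2 - 104*w - 24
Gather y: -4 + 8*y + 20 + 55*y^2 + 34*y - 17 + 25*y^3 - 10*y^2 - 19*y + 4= 25*y^3 + 45*y^2 + 23*y + 3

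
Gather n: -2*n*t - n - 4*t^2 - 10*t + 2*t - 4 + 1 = n*(-2*t - 1) - 4*t^2 - 8*t - 3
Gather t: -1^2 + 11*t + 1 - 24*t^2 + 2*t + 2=-24*t^2 + 13*t + 2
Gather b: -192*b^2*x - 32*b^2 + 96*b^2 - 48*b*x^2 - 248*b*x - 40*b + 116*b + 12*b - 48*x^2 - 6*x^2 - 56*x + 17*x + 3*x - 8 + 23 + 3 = b^2*(64 - 192*x) + b*(-48*x^2 - 248*x + 88) - 54*x^2 - 36*x + 18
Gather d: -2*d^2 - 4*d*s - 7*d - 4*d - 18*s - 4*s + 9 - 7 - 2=-2*d^2 + d*(-4*s - 11) - 22*s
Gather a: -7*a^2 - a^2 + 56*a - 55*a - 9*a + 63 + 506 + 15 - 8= -8*a^2 - 8*a + 576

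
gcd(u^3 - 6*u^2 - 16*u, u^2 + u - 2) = u + 2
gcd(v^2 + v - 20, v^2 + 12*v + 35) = v + 5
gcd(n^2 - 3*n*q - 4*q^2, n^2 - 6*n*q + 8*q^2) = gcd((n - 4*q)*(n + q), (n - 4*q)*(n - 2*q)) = -n + 4*q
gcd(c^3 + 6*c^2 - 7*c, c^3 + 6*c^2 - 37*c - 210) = c + 7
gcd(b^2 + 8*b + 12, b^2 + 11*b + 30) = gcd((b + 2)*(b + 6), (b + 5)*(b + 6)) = b + 6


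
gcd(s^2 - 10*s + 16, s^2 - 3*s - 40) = s - 8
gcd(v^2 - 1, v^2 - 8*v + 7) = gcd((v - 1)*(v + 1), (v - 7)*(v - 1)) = v - 1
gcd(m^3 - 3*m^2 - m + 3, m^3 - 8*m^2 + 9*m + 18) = m^2 - 2*m - 3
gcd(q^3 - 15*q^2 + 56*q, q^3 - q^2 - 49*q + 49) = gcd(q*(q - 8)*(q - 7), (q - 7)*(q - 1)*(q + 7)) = q - 7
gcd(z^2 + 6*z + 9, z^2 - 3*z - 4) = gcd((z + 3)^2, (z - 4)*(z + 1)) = 1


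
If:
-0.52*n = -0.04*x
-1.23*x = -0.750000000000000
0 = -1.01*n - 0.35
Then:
No Solution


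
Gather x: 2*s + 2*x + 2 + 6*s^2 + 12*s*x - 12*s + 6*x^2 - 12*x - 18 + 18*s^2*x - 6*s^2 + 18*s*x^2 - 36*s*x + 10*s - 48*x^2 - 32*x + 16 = x^2*(18*s - 42) + x*(18*s^2 - 24*s - 42)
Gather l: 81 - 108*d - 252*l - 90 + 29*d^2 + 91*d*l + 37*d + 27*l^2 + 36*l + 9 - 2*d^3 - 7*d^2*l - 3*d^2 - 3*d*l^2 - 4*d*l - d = -2*d^3 + 26*d^2 - 72*d + l^2*(27 - 3*d) + l*(-7*d^2 + 87*d - 216)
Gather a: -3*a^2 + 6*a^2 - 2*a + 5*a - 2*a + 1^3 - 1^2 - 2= 3*a^2 + a - 2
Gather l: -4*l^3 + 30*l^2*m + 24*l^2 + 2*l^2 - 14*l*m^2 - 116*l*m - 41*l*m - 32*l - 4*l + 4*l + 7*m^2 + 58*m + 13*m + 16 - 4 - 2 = -4*l^3 + l^2*(30*m + 26) + l*(-14*m^2 - 157*m - 32) + 7*m^2 + 71*m + 10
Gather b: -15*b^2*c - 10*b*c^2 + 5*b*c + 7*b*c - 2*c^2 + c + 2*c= -15*b^2*c + b*(-10*c^2 + 12*c) - 2*c^2 + 3*c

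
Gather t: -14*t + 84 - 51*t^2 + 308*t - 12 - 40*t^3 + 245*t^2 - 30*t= -40*t^3 + 194*t^2 + 264*t + 72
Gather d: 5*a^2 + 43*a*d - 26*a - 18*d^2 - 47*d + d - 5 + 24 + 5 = 5*a^2 - 26*a - 18*d^2 + d*(43*a - 46) + 24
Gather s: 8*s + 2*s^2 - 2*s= 2*s^2 + 6*s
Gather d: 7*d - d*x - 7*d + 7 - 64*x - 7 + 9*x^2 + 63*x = -d*x + 9*x^2 - x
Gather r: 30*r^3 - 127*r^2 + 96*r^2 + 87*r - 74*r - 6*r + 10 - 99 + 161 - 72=30*r^3 - 31*r^2 + 7*r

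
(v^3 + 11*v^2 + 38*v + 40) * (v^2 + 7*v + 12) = v^5 + 18*v^4 + 127*v^3 + 438*v^2 + 736*v + 480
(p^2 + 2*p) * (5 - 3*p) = -3*p^3 - p^2 + 10*p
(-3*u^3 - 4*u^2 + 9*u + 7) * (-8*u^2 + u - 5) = 24*u^5 + 29*u^4 - 61*u^3 - 27*u^2 - 38*u - 35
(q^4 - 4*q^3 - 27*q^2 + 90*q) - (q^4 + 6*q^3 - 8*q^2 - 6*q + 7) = -10*q^3 - 19*q^2 + 96*q - 7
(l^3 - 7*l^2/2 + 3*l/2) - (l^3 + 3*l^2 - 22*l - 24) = -13*l^2/2 + 47*l/2 + 24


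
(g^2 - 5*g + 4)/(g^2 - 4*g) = (g - 1)/g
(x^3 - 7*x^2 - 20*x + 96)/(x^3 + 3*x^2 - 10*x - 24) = (x - 8)/(x + 2)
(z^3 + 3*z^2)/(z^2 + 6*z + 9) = z^2/(z + 3)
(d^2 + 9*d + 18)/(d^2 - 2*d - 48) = (d + 3)/(d - 8)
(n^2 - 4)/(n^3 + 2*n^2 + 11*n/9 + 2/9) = 9*(n^2 - 4)/(9*n^3 + 18*n^2 + 11*n + 2)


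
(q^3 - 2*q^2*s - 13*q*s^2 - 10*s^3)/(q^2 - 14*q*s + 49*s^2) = (q^3 - 2*q^2*s - 13*q*s^2 - 10*s^3)/(q^2 - 14*q*s + 49*s^2)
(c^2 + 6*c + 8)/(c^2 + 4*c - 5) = (c^2 + 6*c + 8)/(c^2 + 4*c - 5)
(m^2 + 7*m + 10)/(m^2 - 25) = (m + 2)/(m - 5)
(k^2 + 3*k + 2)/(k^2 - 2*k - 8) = (k + 1)/(k - 4)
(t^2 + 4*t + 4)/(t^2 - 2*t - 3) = (t^2 + 4*t + 4)/(t^2 - 2*t - 3)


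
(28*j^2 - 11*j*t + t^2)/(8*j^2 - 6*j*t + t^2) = (-7*j + t)/(-2*j + t)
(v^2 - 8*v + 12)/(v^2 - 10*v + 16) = (v - 6)/(v - 8)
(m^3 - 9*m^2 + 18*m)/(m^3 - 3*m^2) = (m - 6)/m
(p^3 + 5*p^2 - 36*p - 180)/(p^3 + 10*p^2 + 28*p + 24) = (p^2 - p - 30)/(p^2 + 4*p + 4)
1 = 1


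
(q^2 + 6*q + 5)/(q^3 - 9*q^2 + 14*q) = (q^2 + 6*q + 5)/(q*(q^2 - 9*q + 14))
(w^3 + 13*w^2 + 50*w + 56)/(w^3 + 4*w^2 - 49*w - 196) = (w + 2)/(w - 7)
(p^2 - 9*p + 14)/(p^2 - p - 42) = (p - 2)/(p + 6)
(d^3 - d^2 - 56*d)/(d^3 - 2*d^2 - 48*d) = (d + 7)/(d + 6)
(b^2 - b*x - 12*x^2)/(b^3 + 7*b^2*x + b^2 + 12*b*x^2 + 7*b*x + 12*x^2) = (b - 4*x)/(b^2 + 4*b*x + b + 4*x)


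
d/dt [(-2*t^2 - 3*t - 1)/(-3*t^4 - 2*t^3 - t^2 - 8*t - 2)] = (-12*t^5 - 31*t^4 - 24*t^3 + 7*t^2 + 6*t - 2)/(9*t^8 + 12*t^7 + 10*t^6 + 52*t^5 + 45*t^4 + 24*t^3 + 68*t^2 + 32*t + 4)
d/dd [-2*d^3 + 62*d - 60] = 62 - 6*d^2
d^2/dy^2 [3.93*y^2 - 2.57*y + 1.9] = 7.86000000000000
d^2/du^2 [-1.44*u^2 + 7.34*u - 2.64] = -2.88000000000000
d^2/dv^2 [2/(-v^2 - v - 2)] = 4*(v^2 + v - (2*v + 1)^2 + 2)/(v^2 + v + 2)^3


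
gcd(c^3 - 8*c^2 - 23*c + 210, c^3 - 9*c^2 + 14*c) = c - 7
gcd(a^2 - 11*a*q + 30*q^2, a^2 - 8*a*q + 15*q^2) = -a + 5*q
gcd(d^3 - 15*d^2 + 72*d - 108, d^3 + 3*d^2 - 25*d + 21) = d - 3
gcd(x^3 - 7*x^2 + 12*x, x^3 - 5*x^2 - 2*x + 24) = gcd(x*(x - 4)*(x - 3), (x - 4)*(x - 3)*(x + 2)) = x^2 - 7*x + 12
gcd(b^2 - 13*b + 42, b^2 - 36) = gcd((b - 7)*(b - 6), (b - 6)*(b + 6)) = b - 6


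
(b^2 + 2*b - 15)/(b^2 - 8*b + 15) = (b + 5)/(b - 5)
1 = 1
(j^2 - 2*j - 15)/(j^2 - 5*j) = (j + 3)/j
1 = 1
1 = 1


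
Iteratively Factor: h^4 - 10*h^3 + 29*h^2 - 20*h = (h - 5)*(h^3 - 5*h^2 + 4*h) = (h - 5)*(h - 4)*(h^2 - h) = h*(h - 5)*(h - 4)*(h - 1)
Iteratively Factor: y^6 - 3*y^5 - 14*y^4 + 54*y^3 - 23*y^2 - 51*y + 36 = (y + 4)*(y^5 - 7*y^4 + 14*y^3 - 2*y^2 - 15*y + 9) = (y - 1)*(y + 4)*(y^4 - 6*y^3 + 8*y^2 + 6*y - 9) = (y - 1)^2*(y + 4)*(y^3 - 5*y^2 + 3*y + 9) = (y - 1)^2*(y + 1)*(y + 4)*(y^2 - 6*y + 9) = (y - 3)*(y - 1)^2*(y + 1)*(y + 4)*(y - 3)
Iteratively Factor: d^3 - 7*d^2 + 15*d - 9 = (d - 1)*(d^2 - 6*d + 9) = (d - 3)*(d - 1)*(d - 3)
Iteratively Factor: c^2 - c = (c)*(c - 1)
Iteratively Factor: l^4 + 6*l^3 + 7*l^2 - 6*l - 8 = (l + 2)*(l^3 + 4*l^2 - l - 4) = (l - 1)*(l + 2)*(l^2 + 5*l + 4) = (l - 1)*(l + 2)*(l + 4)*(l + 1)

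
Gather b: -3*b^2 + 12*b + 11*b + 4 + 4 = -3*b^2 + 23*b + 8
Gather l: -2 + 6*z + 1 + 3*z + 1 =9*z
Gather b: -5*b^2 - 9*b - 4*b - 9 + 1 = -5*b^2 - 13*b - 8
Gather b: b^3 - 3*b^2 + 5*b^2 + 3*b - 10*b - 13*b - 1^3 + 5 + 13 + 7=b^3 + 2*b^2 - 20*b + 24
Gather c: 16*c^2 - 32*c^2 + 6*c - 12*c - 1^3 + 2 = -16*c^2 - 6*c + 1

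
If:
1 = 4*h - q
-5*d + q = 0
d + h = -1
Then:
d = -5/9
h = -4/9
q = -25/9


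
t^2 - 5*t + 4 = (t - 4)*(t - 1)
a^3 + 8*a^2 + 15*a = a*(a + 3)*(a + 5)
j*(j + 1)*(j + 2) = j^3 + 3*j^2 + 2*j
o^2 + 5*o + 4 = (o + 1)*(o + 4)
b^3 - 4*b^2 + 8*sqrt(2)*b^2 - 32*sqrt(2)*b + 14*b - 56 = (b - 4)*(b + sqrt(2))*(b + 7*sqrt(2))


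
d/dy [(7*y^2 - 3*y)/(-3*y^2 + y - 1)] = (-2*y^2 - 14*y + 3)/(9*y^4 - 6*y^3 + 7*y^2 - 2*y + 1)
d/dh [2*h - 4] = 2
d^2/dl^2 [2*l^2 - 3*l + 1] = 4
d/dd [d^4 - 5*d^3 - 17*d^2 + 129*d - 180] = 4*d^3 - 15*d^2 - 34*d + 129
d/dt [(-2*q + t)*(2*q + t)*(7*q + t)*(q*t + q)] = q*(-28*q^3 - 8*q^2*t - 4*q^2 + 21*q*t^2 + 14*q*t + 4*t^3 + 3*t^2)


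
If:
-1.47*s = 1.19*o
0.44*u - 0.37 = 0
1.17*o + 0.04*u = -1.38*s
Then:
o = -0.64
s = 0.52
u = 0.84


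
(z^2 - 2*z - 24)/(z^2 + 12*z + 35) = (z^2 - 2*z - 24)/(z^2 + 12*z + 35)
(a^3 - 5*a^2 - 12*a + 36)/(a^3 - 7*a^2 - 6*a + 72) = (a - 2)/(a - 4)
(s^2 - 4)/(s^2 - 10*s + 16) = (s + 2)/(s - 8)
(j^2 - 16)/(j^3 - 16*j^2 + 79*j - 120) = (j^2 - 16)/(j^3 - 16*j^2 + 79*j - 120)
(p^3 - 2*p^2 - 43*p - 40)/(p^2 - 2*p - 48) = (p^2 + 6*p + 5)/(p + 6)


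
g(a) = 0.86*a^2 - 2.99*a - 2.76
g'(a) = 1.72*a - 2.99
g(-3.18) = 15.44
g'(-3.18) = -8.46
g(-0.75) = -0.03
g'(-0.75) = -4.28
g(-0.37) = -1.54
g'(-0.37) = -3.63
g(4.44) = 0.92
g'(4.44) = 4.65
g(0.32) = -3.63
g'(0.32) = -2.44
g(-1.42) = 3.22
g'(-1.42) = -5.43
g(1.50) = -5.31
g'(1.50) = -0.41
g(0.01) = -2.79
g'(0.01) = -2.97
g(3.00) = -3.99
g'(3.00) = 2.17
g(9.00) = 39.99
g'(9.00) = 12.49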